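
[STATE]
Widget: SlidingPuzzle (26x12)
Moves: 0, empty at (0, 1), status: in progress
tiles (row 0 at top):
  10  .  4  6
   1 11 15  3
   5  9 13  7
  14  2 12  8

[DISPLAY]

┌────┬────┬────┬────┐     
│ 10 │    │  4 │  6 │     
├────┼────┼────┼────┤     
│  1 │ 11 │ 15 │  3 │     
├────┼────┼────┼────┤     
│  5 │  9 │ 13 │  7 │     
├────┼────┼────┼────┤     
│ 14 │  2 │ 12 │  8 │     
└────┴────┴────┴────┘     
Moves: 0                  
                          
                          


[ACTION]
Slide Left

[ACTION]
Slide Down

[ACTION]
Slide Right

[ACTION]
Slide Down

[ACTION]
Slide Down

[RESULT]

┌────┬────┬────┬────┐     
│ 10 │    │  4 │  6 │     
├────┼────┼────┼────┤     
│  1 │ 11 │ 15 │  3 │     
├────┼────┼────┼────┤     
│  5 │  9 │ 13 │  7 │     
├────┼────┼────┼────┤     
│ 14 │  2 │ 12 │  8 │     
└────┴────┴────┴────┘     
Moves: 2                  
                          
                          


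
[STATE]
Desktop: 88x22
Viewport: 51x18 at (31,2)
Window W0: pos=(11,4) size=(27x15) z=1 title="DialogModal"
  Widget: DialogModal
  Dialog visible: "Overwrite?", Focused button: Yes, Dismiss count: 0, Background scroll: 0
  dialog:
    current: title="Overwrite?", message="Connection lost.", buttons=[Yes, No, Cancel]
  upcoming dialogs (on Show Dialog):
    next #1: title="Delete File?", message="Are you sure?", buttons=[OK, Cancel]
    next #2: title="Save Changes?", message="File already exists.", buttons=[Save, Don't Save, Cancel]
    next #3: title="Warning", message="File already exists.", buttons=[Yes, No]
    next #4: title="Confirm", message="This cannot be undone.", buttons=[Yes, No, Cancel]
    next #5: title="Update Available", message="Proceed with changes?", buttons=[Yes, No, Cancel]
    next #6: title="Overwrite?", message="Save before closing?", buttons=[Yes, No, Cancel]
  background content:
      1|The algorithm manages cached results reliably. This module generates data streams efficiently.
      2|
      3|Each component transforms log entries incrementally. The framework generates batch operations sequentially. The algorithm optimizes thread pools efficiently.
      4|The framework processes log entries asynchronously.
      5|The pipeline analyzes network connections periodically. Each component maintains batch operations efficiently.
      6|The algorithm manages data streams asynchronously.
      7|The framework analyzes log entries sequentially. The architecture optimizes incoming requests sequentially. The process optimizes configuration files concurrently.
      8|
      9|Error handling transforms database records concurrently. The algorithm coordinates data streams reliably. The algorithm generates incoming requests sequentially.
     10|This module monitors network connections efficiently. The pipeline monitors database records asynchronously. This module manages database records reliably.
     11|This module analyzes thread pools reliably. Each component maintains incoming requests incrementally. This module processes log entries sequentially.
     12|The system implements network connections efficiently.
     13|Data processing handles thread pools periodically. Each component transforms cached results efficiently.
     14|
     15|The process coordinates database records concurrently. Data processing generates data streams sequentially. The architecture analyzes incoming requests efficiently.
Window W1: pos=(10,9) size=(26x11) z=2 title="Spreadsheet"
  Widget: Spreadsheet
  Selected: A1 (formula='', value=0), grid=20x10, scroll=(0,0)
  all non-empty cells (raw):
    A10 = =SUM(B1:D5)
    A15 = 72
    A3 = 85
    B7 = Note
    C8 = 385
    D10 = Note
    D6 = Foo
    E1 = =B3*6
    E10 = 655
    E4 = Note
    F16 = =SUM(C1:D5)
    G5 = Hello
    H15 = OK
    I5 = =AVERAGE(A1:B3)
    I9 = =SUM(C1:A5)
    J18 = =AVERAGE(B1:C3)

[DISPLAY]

                                                   
                                                   
━━━━━━┓                                            
      ┃                                            
──────┨                                            
es cac┃                                            
      ┃                                            
━━━━┓s┃                                            
    ┃l┃                                            
────┨t┃                                            
    ┃t┃                                            
   C┃o┃                                            
----┃ ┃                                            
    ┃s┃                                            
    ┃w┃                                            
    ┃e┃                                            
    ┃━┛                                            
━━━━┛                                              


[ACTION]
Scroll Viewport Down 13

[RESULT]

━━━━━━┓                                            
      ┃                                            
──────┨                                            
es cac┃                                            
      ┃                                            
━━━━┓s┃                                            
    ┃l┃                                            
────┨t┃                                            
    ┃t┃                                            
   C┃o┃                                            
----┃ ┃                                            
    ┃s┃                                            
    ┃w┃                                            
    ┃e┃                                            
    ┃━┛                                            
━━━━┛                                              
                                                   
                                                   


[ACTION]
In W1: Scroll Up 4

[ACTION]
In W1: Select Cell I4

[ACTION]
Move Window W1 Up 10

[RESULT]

   C┃━┓                                            
----┃ ┃                                            
    ┃─┨                                            
    ┃c┃                                            
    ┃ ┃                                            
    ┃s┃                                            
━━━━┛l┃                                            
   │et┃                                            
t. │at┃                                            
el │lo┃                                            
───┘  ┃                                            
sforms┃                                            
s netw┃                                            
s thre┃                                            
━━━━━━┛                                            
                                                   
                                                   
                                                   


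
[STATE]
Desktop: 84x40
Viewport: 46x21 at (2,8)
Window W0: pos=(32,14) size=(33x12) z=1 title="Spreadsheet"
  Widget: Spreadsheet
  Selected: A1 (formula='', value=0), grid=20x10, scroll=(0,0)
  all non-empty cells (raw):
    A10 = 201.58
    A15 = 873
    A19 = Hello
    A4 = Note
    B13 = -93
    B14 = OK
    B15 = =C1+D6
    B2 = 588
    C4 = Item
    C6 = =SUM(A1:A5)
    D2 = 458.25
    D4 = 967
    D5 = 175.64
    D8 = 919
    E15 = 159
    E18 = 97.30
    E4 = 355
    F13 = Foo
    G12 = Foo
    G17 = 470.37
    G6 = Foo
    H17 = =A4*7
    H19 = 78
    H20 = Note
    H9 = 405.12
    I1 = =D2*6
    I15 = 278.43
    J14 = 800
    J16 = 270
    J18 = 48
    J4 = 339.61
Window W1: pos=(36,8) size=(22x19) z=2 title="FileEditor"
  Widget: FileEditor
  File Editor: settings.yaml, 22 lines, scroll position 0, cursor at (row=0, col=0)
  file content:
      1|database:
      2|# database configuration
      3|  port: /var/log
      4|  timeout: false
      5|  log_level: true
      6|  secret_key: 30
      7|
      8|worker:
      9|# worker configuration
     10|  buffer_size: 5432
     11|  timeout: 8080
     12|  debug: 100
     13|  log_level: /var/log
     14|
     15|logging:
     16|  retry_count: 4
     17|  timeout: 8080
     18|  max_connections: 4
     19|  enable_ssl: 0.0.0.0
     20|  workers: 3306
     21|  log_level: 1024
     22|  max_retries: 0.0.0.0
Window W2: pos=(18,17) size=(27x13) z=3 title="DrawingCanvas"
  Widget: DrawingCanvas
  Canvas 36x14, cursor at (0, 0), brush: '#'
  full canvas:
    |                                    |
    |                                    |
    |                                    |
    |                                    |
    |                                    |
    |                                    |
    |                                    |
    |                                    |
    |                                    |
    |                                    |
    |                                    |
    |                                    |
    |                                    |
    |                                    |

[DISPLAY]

                                  ┏━━━━━━━━━━━
                                  ┃ FileEditor
                                  ┠───────────
                                  ┃█atabase:  
                                  ┃# database 
                                  ┃  port: /va
                              ┏━━━┃  timeout: 
                              ┃ Sp┃  log_level
                              ┠───┃  secret_ke
                ┏━━━━━━━━━━━━━━━━━━━━━━━━━┓   
                ┃ DrawingCanvas           ┃   
                ┠─────────────────────────┨ co
                ┃+                        ┃_si
                ┃                         ┃t: 
                ┃                         ┃ 10
                ┃                         ┃vel
                ┃                         ┃   
                ┃                         ┃   
                ┃                         ┃━━━
                ┃                         ┃   
                ┃                         ┃   


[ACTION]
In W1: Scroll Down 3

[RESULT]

                                  ┏━━━━━━━━━━━
                                  ┃ FileEditor
                                  ┠───────────
                                  ┃  timeout: 
                                  ┃  log_level
                                  ┃  secret_ke
                              ┏━━━┃           
                              ┃ Sp┃worker:    
                              ┠───┃# worker co
                ┏━━━━━━━━━━━━━━━━━━━━━━━━━┓_si
                ┃ DrawingCanvas           ┃t: 
                ┠─────────────────────────┨ 10
                ┃+                        ┃vel
                ┃                         ┃   
                ┃                         ┃   
                ┃                         ┃cou
                ┃                         ┃t: 
                ┃                         ┃nne
                ┃                         ┃━━━
                ┃                         ┃   
                ┃                         ┃   


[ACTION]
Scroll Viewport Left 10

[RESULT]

                                    ┏━━━━━━━━━
                                    ┃ FileEdit
                                    ┠─────────
                                    ┃  timeout
                                    ┃  log_lev
                                    ┃  secret_
                                ┏━━━┃         
                                ┃ Sp┃worker:  
                                ┠───┃# worker 
                  ┏━━━━━━━━━━━━━━━━━━━━━━━━━┓_
                  ┃ DrawingCanvas           ┃t
                  ┠─────────────────────────┨ 
                  ┃+                        ┃v
                  ┃                         ┃ 
                  ┃                         ┃ 
                  ┃                         ┃c
                  ┃                         ┃t
                  ┃                         ┃n
                  ┃                         ┃━
                  ┃                         ┃ 
                  ┃                         ┃ 


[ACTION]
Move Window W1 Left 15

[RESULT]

                     ┏━━━━━━━━━━━━━━━━━━━━┓   
                     ┃ FileEditor         ┃   
                     ┠────────────────────┨   
                     ┃  timeout: false   ▲┃   
                     ┃  log_level: true  ░┃   
                     ┃  secret_key: 30   ░┃   
                     ┃                   ░┃━━━
                     ┃worker:            ░┃et 
                     ┃# worker configurat░┃───
                  ┏━━━━━━━━━━━━━━━━━━━━━━━━━┓ 
                  ┃ DrawingCanvas           ┃ 
                  ┠─────────────────────────┨-
                  ┃+                        ┃ 
                  ┃                         ┃ 
                  ┃                         ┃ 
                  ┃                         ┃ 
                  ┃                         ┃ 
                  ┃                         ┃━
                  ┃                         ┃ 
                  ┃                         ┃ 
                  ┃                         ┃ 


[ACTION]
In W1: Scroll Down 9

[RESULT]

                     ┏━━━━━━━━━━━━━━━━━━━━┓   
                     ┃ FileEditor         ┃   
                     ┠────────────────────┨   
                     ┃worker:            ▲┃   
                     ┃# worker configurat░┃   
                     ┃  buffer_size: 5432░┃   
                     ┃  timeout: 8080    ░┃━━━
                     ┃  debug: 100       ░┃et 
                     ┃  log_level: /var/l░┃───
                  ┏━━━━━━━━━━━━━━━━━━━━━━━━━┓ 
                  ┃ DrawingCanvas           ┃ 
                  ┠─────────────────────────┨-
                  ┃+                        ┃ 
                  ┃                         ┃ 
                  ┃                         ┃ 
                  ┃                         ┃ 
                  ┃                         ┃ 
                  ┃                         ┃━
                  ┃                         ┃ 
                  ┃                         ┃ 
                  ┃                         ┃ 


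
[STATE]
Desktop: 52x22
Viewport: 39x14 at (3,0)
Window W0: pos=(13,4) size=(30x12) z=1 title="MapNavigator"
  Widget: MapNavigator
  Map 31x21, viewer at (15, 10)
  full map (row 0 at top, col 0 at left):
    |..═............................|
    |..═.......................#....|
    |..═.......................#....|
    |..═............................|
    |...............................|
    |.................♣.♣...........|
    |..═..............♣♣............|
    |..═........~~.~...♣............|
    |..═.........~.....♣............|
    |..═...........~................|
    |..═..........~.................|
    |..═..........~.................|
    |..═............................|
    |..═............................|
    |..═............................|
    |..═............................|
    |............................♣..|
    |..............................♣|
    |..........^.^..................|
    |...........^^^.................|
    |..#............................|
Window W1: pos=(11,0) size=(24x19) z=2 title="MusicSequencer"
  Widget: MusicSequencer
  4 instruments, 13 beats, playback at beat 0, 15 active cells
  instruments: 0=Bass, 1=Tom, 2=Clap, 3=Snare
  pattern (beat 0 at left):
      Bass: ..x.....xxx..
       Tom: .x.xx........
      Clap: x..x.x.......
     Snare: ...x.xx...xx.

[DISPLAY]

        ┏━━━━━━━━━━━━━━━━━━━━━━┓       
        ┃ MusicSequencer       ┃       
        ┠──────────────────────┨       
        ┃      ▼123456789012   ┃       
        ┃  Bass··█·····███··   ┃━━━━━━━
        ┃   Tom·█·██········   ┃       
        ┃  Clap█··█·█·······   ┃───────
        ┃ Snare···█·██···██·   ┃.......
        ┃                      ┃.......
        ┃                      ┃.......
        ┃                      ┃.......
        ┃                      ┃.......
        ┃                      ┃.......
        ┃                      ┃.......


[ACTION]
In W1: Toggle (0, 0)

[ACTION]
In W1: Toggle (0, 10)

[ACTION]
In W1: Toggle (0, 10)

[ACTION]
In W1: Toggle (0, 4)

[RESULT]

        ┏━━━━━━━━━━━━━━━━━━━━━━┓       
        ┃ MusicSequencer       ┃       
        ┠──────────────────────┨       
        ┃      ▼123456789012   ┃       
        ┃  Bass█·█·█···███··   ┃━━━━━━━
        ┃   Tom·█·██········   ┃       
        ┃  Clap█··█·█·······   ┃───────
        ┃ Snare···█·██···██·   ┃.......
        ┃                      ┃.......
        ┃                      ┃.......
        ┃                      ┃.......
        ┃                      ┃.......
        ┃                      ┃.......
        ┃                      ┃.......


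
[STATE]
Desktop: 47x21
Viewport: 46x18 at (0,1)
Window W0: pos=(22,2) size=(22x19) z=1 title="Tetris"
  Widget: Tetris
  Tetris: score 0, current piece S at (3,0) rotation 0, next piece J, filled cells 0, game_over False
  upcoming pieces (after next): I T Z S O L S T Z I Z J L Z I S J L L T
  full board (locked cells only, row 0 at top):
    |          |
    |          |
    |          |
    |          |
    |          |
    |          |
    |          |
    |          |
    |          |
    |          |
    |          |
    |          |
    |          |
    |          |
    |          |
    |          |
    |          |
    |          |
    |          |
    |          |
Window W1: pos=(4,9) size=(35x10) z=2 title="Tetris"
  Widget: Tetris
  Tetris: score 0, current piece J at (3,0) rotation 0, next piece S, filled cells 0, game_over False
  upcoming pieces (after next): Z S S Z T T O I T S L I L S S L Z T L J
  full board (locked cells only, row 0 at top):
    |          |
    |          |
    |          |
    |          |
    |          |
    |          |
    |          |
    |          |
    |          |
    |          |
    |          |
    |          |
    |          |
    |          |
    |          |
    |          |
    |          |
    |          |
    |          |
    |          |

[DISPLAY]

                                              
                      ┏━━━━━━━━━━━━━━━━━━━━┓  
                      ┃ Tetris             ┃  
                      ┠────────────────────┨  
                      ┃          │Next:    ┃  
                      ┃          │█        ┃  
                      ┃          │███      ┃  
                      ┃          │         ┃  
    ┏━━━━━━━━━━━━━━━━━━━━━━━━━━━━━━━━━┓    ┃  
    ┃ Tetris                          ┃    ┃  
    ┠─────────────────────────────────┨:   ┃  
    ┃          │Next:                 ┃    ┃  
    ┃          │ ░░                   ┃    ┃  
    ┃          │░░                    ┃    ┃  
    ┃          │                      ┃    ┃  
    ┃          │                      ┃    ┃  
    ┃          │                      ┃    ┃  
    ┗━━━━━━━━━━━━━━━━━━━━━━━━━━━━━━━━━┛    ┃  


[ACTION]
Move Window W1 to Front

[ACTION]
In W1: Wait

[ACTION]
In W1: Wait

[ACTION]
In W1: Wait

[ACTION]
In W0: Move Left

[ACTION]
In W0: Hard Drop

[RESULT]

                                              
                      ┏━━━━━━━━━━━━━━━━━━━━┓  
                      ┃ Tetris             ┃  
                      ┠────────────────────┨  
                      ┃          │Next:    ┃  
                      ┃          │████     ┃  
                      ┃          │         ┃  
                      ┃          │         ┃  
    ┏━━━━━━━━━━━━━━━━━━━━━━━━━━━━━━━━━┓    ┃  
    ┃ Tetris                          ┃    ┃  
    ┠─────────────────────────────────┨:   ┃  
    ┃          │Next:                 ┃    ┃  
    ┃          │ ░░                   ┃    ┃  
    ┃          │░░                    ┃    ┃  
    ┃          │                      ┃    ┃  
    ┃          │                      ┃    ┃  
    ┃          │                      ┃    ┃  
    ┗━━━━━━━━━━━━━━━━━━━━━━━━━━━━━━━━━┛    ┃  


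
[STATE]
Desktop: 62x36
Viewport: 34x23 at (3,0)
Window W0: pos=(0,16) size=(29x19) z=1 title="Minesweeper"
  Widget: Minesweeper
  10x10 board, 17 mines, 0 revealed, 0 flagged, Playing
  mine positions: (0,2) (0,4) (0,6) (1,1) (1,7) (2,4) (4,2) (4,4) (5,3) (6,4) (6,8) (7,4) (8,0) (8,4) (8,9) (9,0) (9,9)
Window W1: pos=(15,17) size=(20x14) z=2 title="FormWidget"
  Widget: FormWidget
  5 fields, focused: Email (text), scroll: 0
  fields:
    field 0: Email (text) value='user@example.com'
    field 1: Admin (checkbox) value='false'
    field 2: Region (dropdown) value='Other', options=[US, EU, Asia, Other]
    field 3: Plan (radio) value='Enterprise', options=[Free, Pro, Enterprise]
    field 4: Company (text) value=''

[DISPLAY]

                                  
                                  
                                  
                                  
                                  
                                  
                                  
                                  
                                  
                                  
                                  
                                  
                                  
                                  
                                  
                                  
━━━━━━━━━━━━━━━━━━━━━━━━━┓        
inesweeper  ┏━━━━━━━━━━━━━━━━━━┓  
────────────┃ FormWidget       ┃  
■■■■■■■■    ┠──────────────────┨  
■■■■■■■■    ┃> Email:      [us]┃  
■■■■■■■■    ┃  Admin:      [ ] ┃  
■■■■■■■■    ┃  Region:     [O▼]┃  


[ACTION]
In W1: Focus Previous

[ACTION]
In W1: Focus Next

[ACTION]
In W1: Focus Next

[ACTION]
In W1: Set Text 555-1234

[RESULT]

                                  
                                  
                                  
                                  
                                  
                                  
                                  
                                  
                                  
                                  
                                  
                                  
                                  
                                  
                                  
                                  
━━━━━━━━━━━━━━━━━━━━━━━━━┓        
inesweeper  ┏━━━━━━━━━━━━━━━━━━┓  
────────────┃ FormWidget       ┃  
■■■■■■■■    ┠──────────────────┨  
■■■■■■■■    ┃  Email:      [us]┃  
■■■■■■■■    ┃> Admin:      [ ] ┃  
■■■■■■■■    ┃  Region:     [O▼]┃  


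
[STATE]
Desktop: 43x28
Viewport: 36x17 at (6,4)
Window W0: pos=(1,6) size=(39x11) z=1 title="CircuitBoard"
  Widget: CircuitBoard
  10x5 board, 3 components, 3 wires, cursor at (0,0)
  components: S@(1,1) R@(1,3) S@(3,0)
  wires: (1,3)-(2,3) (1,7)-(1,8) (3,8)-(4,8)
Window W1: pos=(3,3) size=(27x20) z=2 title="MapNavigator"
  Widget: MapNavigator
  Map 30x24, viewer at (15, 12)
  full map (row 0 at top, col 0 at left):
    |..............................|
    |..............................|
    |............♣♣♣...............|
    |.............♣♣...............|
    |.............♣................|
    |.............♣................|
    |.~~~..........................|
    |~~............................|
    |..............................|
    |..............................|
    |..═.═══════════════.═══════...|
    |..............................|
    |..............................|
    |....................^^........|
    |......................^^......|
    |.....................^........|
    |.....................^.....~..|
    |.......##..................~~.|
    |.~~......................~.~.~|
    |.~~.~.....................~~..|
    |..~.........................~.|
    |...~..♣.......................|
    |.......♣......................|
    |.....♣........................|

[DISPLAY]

apNavigator            ┃            
───────────────────────┨            
........♣..............┃━━━━━━━━━┓  
........♣..............┃         ┃  
.......................┃─────────┨  
.......................┃         ┃  
.......................┃         ┃  
.......................┃         ┃  
══════════════.═══════.┃    · ─ ·┃  
.......................┃         ┃  
..........@............┃         ┃  
...............^^......┃         ┃  
.................^^....┃━━━━━━━━━┛  
................^......┃            
................^.....~┃            
..##..................~┃            
....................~.~┃            


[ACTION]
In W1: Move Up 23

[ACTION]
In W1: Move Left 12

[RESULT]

apNavigator            ┃            
───────────────────────┨            
                       ┃━━━━━━━━━┓  
                       ┃         ┃  
                       ┃─────────┨  
                       ┃         ┃  
                       ┃         ┃  
                       ┃         ┃  
                       ┃    · ─ ·┃  
                       ┃         ┃  
       ...@............┃         ┃  
       ................┃         ┃  
       ............♣♣♣.┃━━━━━━━━━┛  
       .............♣♣.┃            
       .............♣..┃            
       .............♣..┃            
       .~~~............┃            


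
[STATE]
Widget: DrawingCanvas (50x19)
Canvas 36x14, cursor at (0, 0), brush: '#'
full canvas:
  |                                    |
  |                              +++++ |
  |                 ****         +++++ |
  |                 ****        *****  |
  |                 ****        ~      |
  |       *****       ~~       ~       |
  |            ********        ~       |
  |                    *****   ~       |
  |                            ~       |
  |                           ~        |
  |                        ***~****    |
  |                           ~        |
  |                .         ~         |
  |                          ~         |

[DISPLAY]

+                                                 
                              +++++               
                 ****         +++++               
                 ****        *****                
                 ****        ~                    
       *****       ~~       ~                     
            ********        ~                     
                    *****   ~                     
                            ~                     
                           ~                      
                        ***~****                  
                           ~                      
                .         ~                       
                          ~                       
                                                  
                                                  
                                                  
                                                  
                                                  


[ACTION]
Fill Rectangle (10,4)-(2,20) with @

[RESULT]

+                                                 
                              +++++               
    @@@@@@@@@@@@@@@@@         +++++               
    @@@@@@@@@@@@@@@@@        *****                
    @@@@@@@@@@@@@@@@@        ~                    
    @@@@@@@@@@@@@@@@@       ~                     
    @@@@@@@@@@@@@@@@@       ~                     
    @@@@@@@@@@@@@@@@@****   ~                     
    @@@@@@@@@@@@@@@@@       ~                     
    @@@@@@@@@@@@@@@@@      ~                      
    @@@@@@@@@@@@@@@@@   ***~****                  
                           ~                      
                .         ~                       
                          ~                       
                                                  
                                                  
                                                  
                                                  
                                                  


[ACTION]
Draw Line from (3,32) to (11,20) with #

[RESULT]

+                                                 
                              +++++               
    @@@@@@@@@@@@@@@@@         +++++               
    @@@@@@@@@@@@@@@@@        ***#*                
    @@@@@@@@@@@@@@@@@        ~##                  
    @@@@@@@@@@@@@@@@@       ~#                    
    @@@@@@@@@@@@@@@@@      ##                     
    @@@@@@@@@@@@@@@@@**** # ~                     
    @@@@@@@@@@@@@@@@@   ##  ~                     
    @@@@@@@@@@@@@@@@@  #   ~                      
    @@@@@@@@@@@@@@@@@## ***~****                  
                    #      ~                      
                .         ~                       
                          ~                       
                                                  
                                                  
                                                  
                                                  
                                                  


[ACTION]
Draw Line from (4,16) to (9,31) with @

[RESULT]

+                                                 
                              +++++               
    @@@@@@@@@@@@@@@@@         +++++               
    @@@@@@@@@@@@@@@@@        ***#*                
    @@@@@@@@@@@@@@@@@        ~##                  
    @@@@@@@@@@@@@@@@@       ~#                    
    @@@@@@@@@@@@@@@@@@@@   ##                     
    @@@@@@@@@@@@@@@@@***@@@ ~                     
    @@@@@@@@@@@@@@@@@   ## @@@                    
    @@@@@@@@@@@@@@@@@  #   ~  @@                  
    @@@@@@@@@@@@@@@@@## ***~****                  
                    #      ~                      
                .         ~                       
                          ~                       
                                                  
                                                  
                                                  
                                                  
                                                  


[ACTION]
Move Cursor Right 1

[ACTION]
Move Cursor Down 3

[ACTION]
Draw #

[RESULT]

                                                  
                              +++++               
    @@@@@@@@@@@@@@@@@         +++++               
 #  @@@@@@@@@@@@@@@@@        ***#*                
    @@@@@@@@@@@@@@@@@        ~##                  
    @@@@@@@@@@@@@@@@@       ~#                    
    @@@@@@@@@@@@@@@@@@@@   ##                     
    @@@@@@@@@@@@@@@@@***@@@ ~                     
    @@@@@@@@@@@@@@@@@   ## @@@                    
    @@@@@@@@@@@@@@@@@  #   ~  @@                  
    @@@@@@@@@@@@@@@@@## ***~****                  
                    #      ~                      
                .         ~                       
                          ~                       
                                                  
                                                  
                                                  
                                                  
                                                  


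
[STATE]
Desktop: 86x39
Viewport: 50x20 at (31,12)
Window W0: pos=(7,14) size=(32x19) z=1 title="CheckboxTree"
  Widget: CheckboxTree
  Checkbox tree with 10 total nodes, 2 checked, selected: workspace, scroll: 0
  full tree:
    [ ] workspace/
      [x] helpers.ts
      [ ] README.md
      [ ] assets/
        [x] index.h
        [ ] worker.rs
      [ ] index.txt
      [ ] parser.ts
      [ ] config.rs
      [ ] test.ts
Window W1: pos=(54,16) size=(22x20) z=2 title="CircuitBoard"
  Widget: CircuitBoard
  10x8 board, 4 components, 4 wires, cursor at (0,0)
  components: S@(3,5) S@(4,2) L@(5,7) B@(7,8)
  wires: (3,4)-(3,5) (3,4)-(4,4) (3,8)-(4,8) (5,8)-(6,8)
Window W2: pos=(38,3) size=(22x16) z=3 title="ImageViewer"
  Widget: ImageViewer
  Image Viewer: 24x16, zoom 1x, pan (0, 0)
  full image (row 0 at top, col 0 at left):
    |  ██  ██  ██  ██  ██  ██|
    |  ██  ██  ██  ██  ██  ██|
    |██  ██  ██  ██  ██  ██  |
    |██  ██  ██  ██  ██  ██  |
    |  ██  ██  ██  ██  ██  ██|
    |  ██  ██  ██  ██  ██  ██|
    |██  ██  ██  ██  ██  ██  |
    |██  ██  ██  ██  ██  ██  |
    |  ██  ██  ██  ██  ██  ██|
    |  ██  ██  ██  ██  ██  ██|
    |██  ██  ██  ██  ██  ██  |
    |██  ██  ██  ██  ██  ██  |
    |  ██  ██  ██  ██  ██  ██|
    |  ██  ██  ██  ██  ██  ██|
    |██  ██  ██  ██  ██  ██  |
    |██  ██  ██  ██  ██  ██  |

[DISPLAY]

       ┃██  ██  ██  ██  ██  ┃                     
       ┃██  ██  ██  ██  ██  ┃                     
━━━━━━━┃  ██  ██  ██  ██  ██┃                     
       ┃  ██  ██  ██  ██  ██┃                     
───────┃██  ██  ██  ██  ██  ┃━━━━━━━━━━━━━━━┓     
       ┃██  ██  ██  ██  ██  ┃uitBoard       ┃     
       ┗━━━━━━━━━━━━━━━━━━━━┛───────────────┨     
       ┃               ┃   0 1 2 3 4 5 6 7 8┃     
       ┃               ┃0  [.]              ┃     
       ┃               ┃                    ┃     
       ┃               ┃1                   ┃     
       ┃               ┃                    ┃     
       ┃               ┃2                   ┃     
       ┃               ┃                    ┃     
       ┃               ┃3                   ┃     
       ┃               ┃                    ┃     
       ┃               ┃4           S       ┃     
       ┃               ┃                    ┃     
       ┃               ┃5                   ┃     
       ┃               ┃                    ┃     


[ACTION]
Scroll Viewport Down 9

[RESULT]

       ┃               ┃   0 1 2 3 4 5 6 7 8┃     
       ┃               ┃0  [.]              ┃     
       ┃               ┃                    ┃     
       ┃               ┃1                   ┃     
       ┃               ┃                    ┃     
       ┃               ┃2                   ┃     
       ┃               ┃                    ┃     
       ┃               ┃3                   ┃     
       ┃               ┃                    ┃     
       ┃               ┃4           S       ┃     
       ┃               ┃                    ┃     
       ┃               ┃5                   ┃     
       ┃               ┃                    ┃     
━━━━━━━┛               ┃6                   ┃     
                       ┃                    ┃     
                       ┃7                   ┃     
                       ┗━━━━━━━━━━━━━━━━━━━━┛     
                                                  
                                                  
                                                  


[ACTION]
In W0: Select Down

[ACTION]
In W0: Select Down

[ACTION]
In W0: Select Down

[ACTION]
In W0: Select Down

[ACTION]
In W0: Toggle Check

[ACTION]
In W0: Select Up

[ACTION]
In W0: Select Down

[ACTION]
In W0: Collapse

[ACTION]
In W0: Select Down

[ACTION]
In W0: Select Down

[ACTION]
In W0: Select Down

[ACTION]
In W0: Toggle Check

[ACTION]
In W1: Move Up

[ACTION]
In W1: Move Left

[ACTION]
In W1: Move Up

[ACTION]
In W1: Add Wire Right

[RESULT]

       ┃               ┃   0 1 2 3 4 5 6 7 8┃     
       ┃               ┃0  [.]─ ·           ┃     
       ┃               ┃                    ┃     
       ┃               ┃1                   ┃     
       ┃               ┃                    ┃     
       ┃               ┃2                   ┃     
       ┃               ┃                    ┃     
       ┃               ┃3                   ┃     
       ┃               ┃                    ┃     
       ┃               ┃4           S       ┃     
       ┃               ┃                    ┃     
       ┃               ┃5                   ┃     
       ┃               ┃                    ┃     
━━━━━━━┛               ┃6                   ┃     
                       ┃                    ┃     
                       ┃7                   ┃     
                       ┗━━━━━━━━━━━━━━━━━━━━┛     
                                                  
                                                  
                                                  
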